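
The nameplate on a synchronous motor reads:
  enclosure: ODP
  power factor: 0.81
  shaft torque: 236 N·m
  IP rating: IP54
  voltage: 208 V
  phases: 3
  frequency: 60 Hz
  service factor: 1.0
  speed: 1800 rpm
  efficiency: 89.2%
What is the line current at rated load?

171 A

ω = 2π×1800/60 = 188.5 rad/s; P_out = τω = 236 × 188.5 = 44486 W
P_in = P_out / η = 44486 / 0.892 = 49872 W
I_L = P_in / (√3·V_L·cosφ) = 49872 / (1.732 × 208 × 0.81) = 171 A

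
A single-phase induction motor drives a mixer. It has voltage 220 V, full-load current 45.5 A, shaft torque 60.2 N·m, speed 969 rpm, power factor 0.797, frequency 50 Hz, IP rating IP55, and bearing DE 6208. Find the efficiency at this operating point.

76.6 %

ω = 2π × 969/60 = 101.5 rad/s; P_out = τω = 60.2 × 101.5 = 6110 W
P_in = V·I·cosφ = 220 × 45.5 × 0.797 = 7978 W
η = P_out / P_in = 6110 / 7978 = 0.766 = 76.6%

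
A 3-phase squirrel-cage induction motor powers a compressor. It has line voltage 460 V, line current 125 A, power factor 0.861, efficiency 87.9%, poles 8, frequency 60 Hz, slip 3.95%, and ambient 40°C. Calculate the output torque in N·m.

P_in = √3·V·I·cosφ = 1.732 × 460 × 125 × 0.861 = 85747 W
P_out = η·P_in = 0.879 × 85747 = 75372 W
n_s = 120×60/8 = 900 rpm; n = 900×(1−0.0395) = 864 rpm
ω = 2π×864/60 = 90.48 rad/s
τ = P_out/ω = 75372/90.48 = 833 N·m

833 N·m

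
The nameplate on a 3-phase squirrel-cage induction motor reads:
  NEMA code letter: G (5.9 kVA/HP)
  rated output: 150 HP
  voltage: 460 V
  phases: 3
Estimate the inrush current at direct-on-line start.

1110 A

S_LR = 5.9 × 150 = 885 kVA
I_LR = S_LR/(√3·V_L) = 885000/(1.732×460) = 1110 A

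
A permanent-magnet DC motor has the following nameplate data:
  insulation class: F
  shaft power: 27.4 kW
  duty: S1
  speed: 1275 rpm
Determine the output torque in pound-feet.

151 lb·ft

ω = 2π × 1275/60 = 133.5 rad/s
τ = P/ω = 27400/133.5 = 205.2 N·m
In lb·ft: 205.2/1.356 = 151 lb·ft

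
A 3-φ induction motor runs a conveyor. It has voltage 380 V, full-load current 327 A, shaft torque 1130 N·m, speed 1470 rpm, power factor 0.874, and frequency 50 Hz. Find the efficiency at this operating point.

ω = 2π × 1470/60 = 153.9 rad/s; P_out = τω = 1130 × 153.9 = 173907 W
P_in = √3·V_L·I_L·cosφ = 1.732 × 380 × 327 × 0.874 = 188101 W
η = P_out / P_in = 173907 / 188101 = 0.925 = 92.5%

92.5 %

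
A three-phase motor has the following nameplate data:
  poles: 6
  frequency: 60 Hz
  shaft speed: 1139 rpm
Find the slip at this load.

n_s = 120f/p = 120×60/6 = 1200 rpm
s = (n_s − n)/n_s = (1200 − 1139)/1200 = 0.0508

5.1 %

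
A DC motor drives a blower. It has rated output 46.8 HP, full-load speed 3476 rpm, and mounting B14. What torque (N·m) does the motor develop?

95.9 N·m

P_out = 46.8 × 746 = 34913 W
ω = 2π × 3476/60 = 364 rad/s
τ = P_out/ω = 34913/364 = 95.9 N·m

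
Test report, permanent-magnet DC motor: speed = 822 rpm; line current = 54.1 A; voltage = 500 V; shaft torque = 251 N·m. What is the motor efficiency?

ω = 2π × 822/60 = 86.08 rad/s; P_out = τω = 251 × 86.08 = 21606 W
P_in = V·I = 500 × 54.1 = 27050 W
η = P_out / P_in = 21606 / 27050 = 0.799 = 79.9%

79.9 %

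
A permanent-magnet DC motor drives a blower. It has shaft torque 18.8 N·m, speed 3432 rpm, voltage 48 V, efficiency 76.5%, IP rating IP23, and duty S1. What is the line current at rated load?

184 A

ω = 2π×3432/60 = 359.4 rad/s; P_out = τω = 18.8 × 359.4 = 6757 W
P_in = P_out / η = 6757 / 0.765 = 8833 W
I = P_in / V = 8833 / 48 = 184 A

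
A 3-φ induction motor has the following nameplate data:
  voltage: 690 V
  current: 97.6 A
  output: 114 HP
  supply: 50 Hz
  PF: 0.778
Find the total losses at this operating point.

5700 W

P_in = √3·V·I·cosφ = 1.732×690×97.6×0.778 = 90746 W
P_out = 114×746 = 85044 W
Losses = P_in − P_out = 90746 − 85044 = 5702 W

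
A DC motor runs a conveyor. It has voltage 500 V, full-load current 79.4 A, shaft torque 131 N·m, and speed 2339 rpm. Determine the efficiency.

80.8 %

ω = 2π × 2339/60 = 244.9 rad/s; P_out = τω = 131 × 244.9 = 32082 W
P_in = V·I = 500 × 79.4 = 39700 W
η = P_out / P_in = 32082 / 39700 = 0.808 = 80.8%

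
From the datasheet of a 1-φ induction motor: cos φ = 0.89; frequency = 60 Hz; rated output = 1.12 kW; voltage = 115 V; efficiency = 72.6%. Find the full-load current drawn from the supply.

15.1 A

P_out = 1.12 kW = 1120 W
P_in = P_out / η = 1120 / 0.726 = 1543 W
I = P_in / (V·cosφ) = 1543 / (115 × 0.89) = 15.1 A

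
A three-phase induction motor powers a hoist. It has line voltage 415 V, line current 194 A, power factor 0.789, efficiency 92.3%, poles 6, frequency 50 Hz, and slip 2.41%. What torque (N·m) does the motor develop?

994 N·m

P_in = √3·V·I·cosφ = 1.732 × 415 × 194 × 0.789 = 110021 W
P_out = η·P_in = 0.923 × 110021 = 101549 W
n_s = 120×50/6 = 1000 rpm; n = 1000×(1−0.0241) = 976 rpm
ω = 2π×976/60 = 102.2 rad/s
τ = P_out/ω = 101549/102.2 = 994 N·m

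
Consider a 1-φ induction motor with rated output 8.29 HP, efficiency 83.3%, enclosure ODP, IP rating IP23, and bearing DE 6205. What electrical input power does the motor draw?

P_out = 8.29 × 746 = 6184 W
P_in = P_out/η = 6184/0.833 = 7424 W = 7.42 kW

7.42 kW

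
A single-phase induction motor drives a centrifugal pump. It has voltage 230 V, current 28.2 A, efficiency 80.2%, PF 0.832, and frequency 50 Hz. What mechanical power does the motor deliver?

4.33 kW

P_in = V·I·cosφ = 230 × 28.2 × 0.832 = 5396 W
P_out = η·P_in = 0.802 × 5396 = 4328 W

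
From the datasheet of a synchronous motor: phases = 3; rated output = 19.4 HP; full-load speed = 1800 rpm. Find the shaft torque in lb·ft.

56.6 lb·ft

P_out = 19.4 × 746 = 14472 W
ω = 2π × 1800/60 = 188.5 rad/s
τ = P_out/ω = 14472/188.5 = 76.77 N·m
In lb·ft: 76.77/1.356 = 56.6 lb·ft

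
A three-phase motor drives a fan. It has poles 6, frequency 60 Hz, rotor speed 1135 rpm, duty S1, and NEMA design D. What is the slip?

5.42 %

n_s = 120f/p = 120×60/6 = 1200 rpm
s = (n_s − n)/n_s = (1200 − 1135)/1200 = 0.0542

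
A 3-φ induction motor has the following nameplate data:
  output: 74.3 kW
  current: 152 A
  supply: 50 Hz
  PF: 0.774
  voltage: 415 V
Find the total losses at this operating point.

P_in = √3·V·I·cosφ = 1.732×415×152×0.774 = 84563 W
P_out = 74300 W
Losses = P_in − P_out = 84563 − 74300 = 10263 W

10.3 kW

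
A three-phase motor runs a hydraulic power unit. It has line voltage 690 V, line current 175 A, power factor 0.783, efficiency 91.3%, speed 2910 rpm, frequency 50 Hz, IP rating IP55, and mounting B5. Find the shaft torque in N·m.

491 N·m

P_in = √3·V·I·cosφ = 1.732 × 690 × 175 × 0.783 = 163756 W
P_out = η·P_in = 0.913 × 163756 = 149509 W
n = 2910 rpm
ω = 2π×2910/60 = 304.7 rad/s
τ = P_out/ω = 149509/304.7 = 491 N·m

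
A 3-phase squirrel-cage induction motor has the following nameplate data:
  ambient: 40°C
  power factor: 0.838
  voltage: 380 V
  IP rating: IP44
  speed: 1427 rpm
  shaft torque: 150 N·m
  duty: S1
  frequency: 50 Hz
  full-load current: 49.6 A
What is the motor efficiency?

81.9 %

ω = 2π × 1427/60 = 149.4 rad/s; P_out = τω = 150 × 149.4 = 22410 W
P_in = √3·V_L·I_L·cosφ = 1.732 × 380 × 49.6 × 0.838 = 27356 W
η = P_out / P_in = 22410 / 27356 = 0.819 = 81.9%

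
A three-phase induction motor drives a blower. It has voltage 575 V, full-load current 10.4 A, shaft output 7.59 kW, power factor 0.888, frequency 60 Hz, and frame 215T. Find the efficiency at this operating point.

82.5 %

P_out = 7.59 kW = 7590 W
P_in = √3·V_L·I_L·cosφ = 1.732 × 575 × 10.4 × 0.888 = 9197 W
η = P_out / P_in = 7590 / 9197 = 0.825 = 82.5%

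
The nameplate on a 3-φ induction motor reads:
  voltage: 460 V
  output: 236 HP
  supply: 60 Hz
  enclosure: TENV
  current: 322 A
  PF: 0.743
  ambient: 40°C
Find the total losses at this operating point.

P_in = √3·V·I·cosφ = 1.732×460×322×0.743 = 190612 W
P_out = 236×746 = 176056 W
Losses = P_in − P_out = 190612 − 176056 = 14556 W

14600 W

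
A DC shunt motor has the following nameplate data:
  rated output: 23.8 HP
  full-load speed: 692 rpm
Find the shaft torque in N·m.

P_out = 23.8 × 746 = 17755 W
ω = 2π × 692/60 = 72.47 rad/s
τ = P_out/ω = 17755/72.47 = 245 N·m

245 N·m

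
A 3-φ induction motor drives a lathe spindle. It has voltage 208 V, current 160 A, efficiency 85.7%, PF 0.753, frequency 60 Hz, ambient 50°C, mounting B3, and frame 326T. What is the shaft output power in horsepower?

49.9 HP

P_in = √3·V·I·cosφ = 1.732 × 208 × 160 × 0.753 = 43404 W
P_out = η·P_in = 0.857 × 43404 = 37197 W
= 37197/746 = 49.9 HP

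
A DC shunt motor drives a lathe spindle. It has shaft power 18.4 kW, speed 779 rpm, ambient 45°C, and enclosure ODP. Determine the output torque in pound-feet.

ω = 2π × 779/60 = 81.58 rad/s
τ = P/ω = 18400/81.58 = 225.5 N·m
In lb·ft: 225.5/1.356 = 166 lb·ft

166 lb·ft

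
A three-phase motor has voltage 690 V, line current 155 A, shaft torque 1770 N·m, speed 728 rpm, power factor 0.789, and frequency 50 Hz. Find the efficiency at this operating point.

ω = 2π × 728/60 = 76.24 rad/s; P_out = τω = 1770 × 76.24 = 134945 W
P_in = √3·V_L·I_L·cosφ = 1.732 × 690 × 155 × 0.789 = 146152 W
η = P_out / P_in = 134945 / 146152 = 0.923 = 92.3%

92.3 %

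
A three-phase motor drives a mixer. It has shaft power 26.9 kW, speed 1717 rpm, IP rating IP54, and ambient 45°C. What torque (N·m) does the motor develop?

150 N·m

ω = 2π × 1717/60 = 179.8 rad/s
τ = P/ω = 26900/179.8 = 150 N·m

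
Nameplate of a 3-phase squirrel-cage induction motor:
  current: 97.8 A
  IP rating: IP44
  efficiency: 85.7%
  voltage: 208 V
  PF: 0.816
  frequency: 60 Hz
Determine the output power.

24.6 kW

P_in = √3·V·I·cosφ = 1.732 × 208 × 97.8 × 0.816 = 28750 W
P_out = η·P_in = 0.857 × 28750 = 24639 W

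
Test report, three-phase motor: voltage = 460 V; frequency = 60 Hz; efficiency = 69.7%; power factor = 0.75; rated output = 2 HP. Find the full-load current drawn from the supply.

3.58 A

P_out = 2 × 746 = 1492 W
P_in = P_out / η = 1492 / 0.697 = 2141 W
I_L = P_in / (√3·V_L·cosφ) = 2141 / (1.732 × 460 × 0.75) = 3.58 A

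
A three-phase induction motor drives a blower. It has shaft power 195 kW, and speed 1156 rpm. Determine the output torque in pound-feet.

ω = 2π × 1156/60 = 121.1 rad/s
τ = P/ω = 195000/121.1 = 1610 N·m
In lb·ft: 1610/1.356 = 1190 lb·ft

1190 lb·ft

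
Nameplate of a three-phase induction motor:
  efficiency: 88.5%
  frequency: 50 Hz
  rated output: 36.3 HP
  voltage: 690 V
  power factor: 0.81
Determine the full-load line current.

31.6 A

P_out = 36.3 × 746 = 27080 W
P_in = P_out / η = 27080 / 0.885 = 30599 W
I_L = P_in / (√3·V_L·cosφ) = 30599 / (1.732 × 690 × 0.81) = 31.6 A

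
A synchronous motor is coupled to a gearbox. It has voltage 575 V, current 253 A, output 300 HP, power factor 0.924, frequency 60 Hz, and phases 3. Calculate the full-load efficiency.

P_out = 300 × 746 = 223800 W
P_in = √3·V_L·I_L·cosφ = 1.732 × 575 × 253 × 0.924 = 232814 W
η = P_out / P_in = 223800 / 232814 = 0.961 = 96.1%

96.1 %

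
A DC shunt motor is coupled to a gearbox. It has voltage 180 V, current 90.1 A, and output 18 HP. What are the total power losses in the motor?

2790 W

P_in = V·I = 180×90.1 = 16218 W
P_out = 18×746 = 13428 W
Losses = P_in − P_out = 16218 − 13428 = 2790 W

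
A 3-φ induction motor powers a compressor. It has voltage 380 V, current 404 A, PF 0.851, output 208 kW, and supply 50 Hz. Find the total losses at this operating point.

18300 W

P_in = √3·V·I·cosφ = 1.732×380×404×0.851 = 226278 W
P_out = 208000 W
Losses = P_in − P_out = 226278 − 208000 = 18278 W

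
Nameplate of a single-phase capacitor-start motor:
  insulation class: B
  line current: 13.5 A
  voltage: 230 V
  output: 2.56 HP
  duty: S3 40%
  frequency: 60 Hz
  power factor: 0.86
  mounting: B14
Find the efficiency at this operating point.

P_out = 2.56 × 746 = 1910 W
P_in = V·I·cosφ = 230 × 13.5 × 0.86 = 2670 W
η = P_out / P_in = 1910 / 2670 = 0.715 = 71.5%

71.5 %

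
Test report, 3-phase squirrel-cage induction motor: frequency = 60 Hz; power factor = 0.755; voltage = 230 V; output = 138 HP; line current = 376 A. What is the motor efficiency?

P_out = 138 × 746 = 102948 W
P_in = √3·V_L·I_L·cosφ = 1.732 × 230 × 376 × 0.755 = 113086 W
η = P_out / P_in = 102948 / 113086 = 0.910 = 91.0%

91.0 %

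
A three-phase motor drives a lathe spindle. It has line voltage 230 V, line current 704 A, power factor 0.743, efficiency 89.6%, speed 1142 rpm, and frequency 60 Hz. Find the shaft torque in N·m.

P_in = √3·V·I·cosφ = 1.732 × 230 × 704 × 0.743 = 208371 W
P_out = η·P_in = 0.896 × 208371 = 186700 W
n = 1142 rpm
ω = 2π×1142/60 = 119.6 rad/s
τ = P_out/ω = 186700/119.6 = 1560 N·m

1560 N·m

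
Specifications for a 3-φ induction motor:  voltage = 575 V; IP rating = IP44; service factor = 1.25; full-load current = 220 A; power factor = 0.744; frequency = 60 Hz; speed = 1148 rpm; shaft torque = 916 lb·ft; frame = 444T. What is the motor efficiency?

91.6 %

τ = 916 lb·ft × 1.356 = 1242 N·m
ω = 2π × 1148/60 = 120.2 rad/s; P_out = τω = 1242 × 120.2 = 149288 W
P_in = √3·V_L·I_L·cosφ = 1.732 × 575 × 220 × 0.744 = 163009 W
η = P_out / P_in = 149288 / 163009 = 0.916 = 91.6%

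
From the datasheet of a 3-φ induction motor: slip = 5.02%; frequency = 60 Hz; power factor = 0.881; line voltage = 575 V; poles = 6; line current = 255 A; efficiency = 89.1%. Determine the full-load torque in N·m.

1670 N·m

P_in = √3·V·I·cosφ = 1.732 × 575 × 255 × 0.881 = 223734 W
P_out = η·P_in = 0.891 × 223734 = 199347 W
n_s = 120×60/6 = 1200 rpm; n = 1200×(1−0.0502) = 1140 rpm
ω = 2π×1140/60 = 119.4 rad/s
τ = P_out/ω = 199347/119.4 = 1670 N·m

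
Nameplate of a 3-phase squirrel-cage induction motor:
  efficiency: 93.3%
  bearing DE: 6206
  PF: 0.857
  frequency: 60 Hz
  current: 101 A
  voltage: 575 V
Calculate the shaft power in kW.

P_in = √3·V·I·cosφ = 1.732 × 575 × 101 × 0.857 = 86202 W
P_out = η·P_in = 0.933 × 86202 = 80426 W

80.4 kW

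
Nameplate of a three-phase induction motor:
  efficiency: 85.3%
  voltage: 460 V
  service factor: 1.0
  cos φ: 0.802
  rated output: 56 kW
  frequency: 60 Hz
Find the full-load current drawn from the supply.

P_out = 56 kW = 56000 W
P_in = P_out / η = 56000 / 0.853 = 65651 W
I_L = P_in / (√3·V_L·cosφ) = 65651 / (1.732 × 460 × 0.802) = 103 A

103 A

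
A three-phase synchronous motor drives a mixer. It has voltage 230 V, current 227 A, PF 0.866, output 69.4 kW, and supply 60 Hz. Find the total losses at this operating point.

P_in = √3·V·I·cosφ = 1.732×230×227×0.866 = 78310 W
P_out = 69400 W
Losses = P_in − P_out = 78310 − 69400 = 8910 W

8910 W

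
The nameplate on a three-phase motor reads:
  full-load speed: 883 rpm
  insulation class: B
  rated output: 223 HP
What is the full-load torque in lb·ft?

P_out = 223 × 746 = 166358 W
ω = 2π × 883/60 = 92.47 rad/s
τ = P_out/ω = 166358/92.47 = 1799 N·m
In lb·ft: 1799/1.356 = 1330 lb·ft

1330 lb·ft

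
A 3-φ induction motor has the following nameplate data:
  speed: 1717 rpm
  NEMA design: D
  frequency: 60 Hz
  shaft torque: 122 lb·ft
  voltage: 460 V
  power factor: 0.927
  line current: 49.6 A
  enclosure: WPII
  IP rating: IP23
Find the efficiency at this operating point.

81.2 %

τ = 122 lb·ft × 1.356 = 165.4 N·m
ω = 2π × 1717/60 = 179.8 rad/s; P_out = τω = 165.4 × 179.8 = 29739 W
P_in = √3·V_L·I_L·cosφ = 1.732 × 460 × 49.6 × 0.927 = 36633 W
η = P_out / P_in = 29739 / 36633 = 0.812 = 81.2%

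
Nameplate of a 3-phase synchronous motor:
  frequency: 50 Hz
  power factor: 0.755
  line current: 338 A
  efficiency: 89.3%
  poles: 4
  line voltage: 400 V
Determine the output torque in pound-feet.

P_in = √3·V·I·cosφ = 1.732 × 400 × 338 × 0.755 = 176796 W
P_out = η·P_in = 0.893 × 176796 = 157879 W
n = n_s = 120×50/4 = 1500 rpm (synchronous)
ω = 2π×1500/60 = 157.1 rad/s
τ = P_out/ω = 157879/157.1 = 1005 N·m
In lb·ft: 1005/1.356 = 741 lb·ft

741 lb·ft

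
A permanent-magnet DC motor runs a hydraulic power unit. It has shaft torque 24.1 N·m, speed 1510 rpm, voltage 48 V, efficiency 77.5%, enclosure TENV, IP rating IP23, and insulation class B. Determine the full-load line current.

102 A

ω = 2π×1510/60 = 158.1 rad/s; P_out = τω = 24.1 × 158.1 = 3810 W
P_in = P_out / η = 3810 / 0.775 = 4916 W
I = P_in / V = 4916 / 48 = 102 A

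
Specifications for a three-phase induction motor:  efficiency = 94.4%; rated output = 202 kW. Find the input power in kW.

214 kW

P_out = 202000 W
P_in = P_out/η = 202000/0.944 = 213983 W = 214 kW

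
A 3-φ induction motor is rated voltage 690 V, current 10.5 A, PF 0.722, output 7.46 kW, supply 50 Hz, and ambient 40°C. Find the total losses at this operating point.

P_in = √3·V·I·cosφ = 1.732×690×10.5×0.722 = 9060 W
P_out = 7460 W
Losses = P_in − P_out = 9060 − 7460 = 1600 W

1600 W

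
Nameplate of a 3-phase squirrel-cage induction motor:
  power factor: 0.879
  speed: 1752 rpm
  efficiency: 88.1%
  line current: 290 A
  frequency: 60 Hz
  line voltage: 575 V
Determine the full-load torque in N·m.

1220 N·m

P_in = √3·V·I·cosφ = 1.732 × 575 × 290 × 0.879 = 253865 W
P_out = η·P_in = 0.881 × 253865 = 223655 W
n = 1752 rpm
ω = 2π×1752/60 = 183.5 rad/s
τ = P_out/ω = 223655/183.5 = 1220 N·m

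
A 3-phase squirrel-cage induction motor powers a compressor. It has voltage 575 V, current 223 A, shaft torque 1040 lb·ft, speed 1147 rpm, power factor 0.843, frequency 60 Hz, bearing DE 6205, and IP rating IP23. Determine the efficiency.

90.5 %

τ = 1040 lb·ft × 1.356 = 1410 N·m
ω = 2π × 1147/60 = 120.1 rad/s; P_out = τω = 1410 × 120.1 = 169341 W
P_in = √3·V_L·I_L·cosφ = 1.732 × 575 × 223 × 0.843 = 187218 W
η = P_out / P_in = 169341 / 187218 = 0.905 = 90.5%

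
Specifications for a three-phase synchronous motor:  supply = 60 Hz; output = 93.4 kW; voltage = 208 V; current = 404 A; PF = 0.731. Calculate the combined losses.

P_in = √3·V·I·cosφ = 1.732×208×404×0.731 = 106392 W
P_out = 93400 W
Losses = P_in − P_out = 106392 − 93400 = 12992 W

13000 W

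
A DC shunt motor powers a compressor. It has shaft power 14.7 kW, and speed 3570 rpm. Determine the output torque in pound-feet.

ω = 2π × 3570/60 = 373.8 rad/s
τ = P/ω = 14700/373.8 = 39.33 N·m
In lb·ft: 39.33/1.356 = 29 lb·ft

29 lb·ft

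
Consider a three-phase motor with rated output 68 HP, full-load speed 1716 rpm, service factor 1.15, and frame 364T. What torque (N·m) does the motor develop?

P_out = 68 × 746 = 50728 W
ω = 2π × 1716/60 = 179.7 rad/s
τ = P_out/ω = 50728/179.7 = 282 N·m

282 N·m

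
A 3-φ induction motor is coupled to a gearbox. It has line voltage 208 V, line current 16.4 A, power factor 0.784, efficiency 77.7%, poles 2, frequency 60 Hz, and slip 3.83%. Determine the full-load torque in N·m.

9.93 N·m

P_in = √3·V·I·cosφ = 1.732 × 208 × 16.4 × 0.784 = 4632 W
P_out = η·P_in = 0.777 × 4632 = 3599 W
n_s = 120×60/2 = 3600 rpm; n = 3600×(1−0.0383) = 3462 rpm
ω = 2π×3462/60 = 362.5 rad/s
τ = P_out/ω = 3599/362.5 = 9.93 N·m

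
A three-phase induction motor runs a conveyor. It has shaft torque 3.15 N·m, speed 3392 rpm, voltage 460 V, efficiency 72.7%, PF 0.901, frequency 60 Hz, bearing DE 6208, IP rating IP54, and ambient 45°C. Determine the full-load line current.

ω = 2π×3392/60 = 355.2 rad/s; P_out = τω = 3.15 × 355.2 = 1119 W
P_in = P_out / η = 1119 / 0.727 = 1539 W
I_L = P_in / (√3·V_L·cosφ) = 1539 / (1.732 × 460 × 0.901) = 2.14 A

2.14 A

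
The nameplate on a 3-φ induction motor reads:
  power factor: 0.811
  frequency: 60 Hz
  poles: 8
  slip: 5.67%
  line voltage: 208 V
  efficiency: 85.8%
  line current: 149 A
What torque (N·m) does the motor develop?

P_in = √3·V·I·cosφ = 1.732 × 208 × 149 × 0.811 = 43533 W
P_out = η·P_in = 0.858 × 43533 = 37351 W
n_s = 120×60/8 = 900 rpm; n = 900×(1−0.0567) = 849 rpm
ω = 2π×849/60 = 88.91 rad/s
τ = P_out/ω = 37351/88.91 = 420 N·m

420 N·m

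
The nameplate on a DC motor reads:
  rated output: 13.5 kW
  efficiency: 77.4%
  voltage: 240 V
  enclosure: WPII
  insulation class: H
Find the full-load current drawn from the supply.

P_out = 13.5 kW = 13500 W
P_in = P_out / η = 13500 / 0.774 = 17442 W
I = P_in / V = 17442 / 240 = 72.7 A

72.7 A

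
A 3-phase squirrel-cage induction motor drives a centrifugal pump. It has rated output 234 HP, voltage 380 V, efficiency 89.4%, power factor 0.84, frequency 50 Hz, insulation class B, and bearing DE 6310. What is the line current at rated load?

353 A

P_out = 234 × 746 = 174564 W
P_in = P_out / η = 174564 / 0.894 = 195262 W
I_L = P_in / (√3·V_L·cosφ) = 195262 / (1.732 × 380 × 0.84) = 353 A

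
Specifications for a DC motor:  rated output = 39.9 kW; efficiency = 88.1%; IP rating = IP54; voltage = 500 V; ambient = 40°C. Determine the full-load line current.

90.6 A

P_out = 39.9 kW = 39900 W
P_in = P_out / η = 39900 / 0.881 = 45289 W
I = P_in / V = 45289 / 500 = 90.6 A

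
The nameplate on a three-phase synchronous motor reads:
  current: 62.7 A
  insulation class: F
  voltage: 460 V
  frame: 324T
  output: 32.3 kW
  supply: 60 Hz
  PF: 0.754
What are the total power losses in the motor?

5370 W

P_in = √3·V·I·cosφ = 1.732×460×62.7×0.754 = 37666 W
P_out = 32300 W
Losses = P_in − P_out = 37666 − 32300 = 5366 W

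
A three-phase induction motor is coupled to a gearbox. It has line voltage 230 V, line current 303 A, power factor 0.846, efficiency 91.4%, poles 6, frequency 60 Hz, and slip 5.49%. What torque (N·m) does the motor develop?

P_in = √3·V·I·cosφ = 1.732 × 230 × 303 × 0.846 = 102115 W
P_out = η·P_in = 0.914 × 102115 = 93333 W
n_s = 120×60/6 = 1200 rpm; n = 1200×(1−0.0549) = 1134 rpm
ω = 2π×1134/60 = 118.8 rad/s
τ = P_out/ω = 93333/118.8 = 786 N·m

786 N·m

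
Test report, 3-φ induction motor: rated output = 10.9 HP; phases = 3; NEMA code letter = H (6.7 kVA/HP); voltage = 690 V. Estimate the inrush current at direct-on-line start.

S_LR = 6.7 × 10.9 = 73.03 kVA
I_LR = S_LR/(√3·V_L) = 73030/(1.732×690) = 61.1 A

61.1 A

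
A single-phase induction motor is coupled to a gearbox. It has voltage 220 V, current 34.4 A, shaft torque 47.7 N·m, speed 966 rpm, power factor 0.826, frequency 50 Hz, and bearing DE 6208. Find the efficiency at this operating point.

ω = 2π × 966/60 = 101.2 rad/s; P_out = τω = 47.7 × 101.2 = 4827 W
P_in = V·I·cosφ = 220 × 34.4 × 0.826 = 6251 W
η = P_out / P_in = 4827 / 6251 = 0.772 = 77.2%

77.2 %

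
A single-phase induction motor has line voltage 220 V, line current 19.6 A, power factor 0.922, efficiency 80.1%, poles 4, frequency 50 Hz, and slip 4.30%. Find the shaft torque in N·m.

P_in = V·I·cosφ = 220 × 19.6 × 0.922 = 3976 W
P_out = η·P_in = 0.801 × 3976 = 3185 W
n_s = 120×50/4 = 1500 rpm; n = 1500×(1−0.043) = 1436 rpm
ω = 2π×1436/60 = 150.4 rad/s
τ = P_out/ω = 3185/150.4 = 21.2 N·m

21.2 N·m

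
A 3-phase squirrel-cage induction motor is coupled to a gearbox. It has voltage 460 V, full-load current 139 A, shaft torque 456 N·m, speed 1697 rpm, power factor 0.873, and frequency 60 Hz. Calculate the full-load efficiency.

ω = 2π × 1697/60 = 177.7 rad/s; P_out = τω = 456 × 177.7 = 81031 W
P_in = √3·V_L·I_L·cosφ = 1.732 × 460 × 139 × 0.873 = 96680 W
η = P_out / P_in = 81031 / 96680 = 0.838 = 83.8%

83.8 %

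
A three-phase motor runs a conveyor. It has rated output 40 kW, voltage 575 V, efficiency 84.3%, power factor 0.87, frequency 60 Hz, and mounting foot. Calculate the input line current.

P_out = 40 kW = 40000 W
P_in = P_out / η = 40000 / 0.843 = 47450 W
I_L = P_in / (√3·V_L·cosφ) = 47450 / (1.732 × 575 × 0.87) = 54.8 A

54.8 A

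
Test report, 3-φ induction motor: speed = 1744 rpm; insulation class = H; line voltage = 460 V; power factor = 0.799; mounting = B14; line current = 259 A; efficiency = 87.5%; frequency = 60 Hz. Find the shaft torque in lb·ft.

583 lb·ft

P_in = √3·V·I·cosφ = 1.732 × 460 × 259 × 0.799 = 164874 W
P_out = η·P_in = 0.875 × 164874 = 144265 W
n = 1744 rpm
ω = 2π×1744/60 = 182.6 rad/s
τ = P_out/ω = 144265/182.6 = 790.1 N·m
In lb·ft: 790.1/1.356 = 583 lb·ft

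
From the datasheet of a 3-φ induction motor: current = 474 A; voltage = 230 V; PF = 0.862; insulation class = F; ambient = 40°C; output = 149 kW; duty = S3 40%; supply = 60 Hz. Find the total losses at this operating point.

13.8 kW

P_in = √3·V·I·cosφ = 1.732×230×474×0.862 = 162765 W
P_out = 149000 W
Losses = P_in − P_out = 162765 − 149000 = 13765 W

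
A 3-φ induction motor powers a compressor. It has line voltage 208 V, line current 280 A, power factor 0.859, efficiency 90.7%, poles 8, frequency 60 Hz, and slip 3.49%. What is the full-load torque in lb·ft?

637 lb·ft

P_in = √3·V·I·cosφ = 1.732 × 208 × 280 × 0.859 = 86649 W
P_out = η·P_in = 0.907 × 86649 = 78591 W
n_s = 120×60/8 = 900 rpm; n = 900×(1−0.0349) = 869 rpm
ω = 2π×869/60 = 91 rad/s
τ = P_out/ω = 78591/91 = 863.6 N·m
In lb·ft: 863.6/1.356 = 637 lb·ft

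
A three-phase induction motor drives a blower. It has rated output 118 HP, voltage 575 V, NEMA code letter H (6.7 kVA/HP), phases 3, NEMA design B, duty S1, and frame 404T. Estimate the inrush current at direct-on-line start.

S_LR = 6.7 × 118 = 790.6 kVA
I_LR = S_LR/(√3·V_L) = 790600/(1.732×575) = 794 A

794 A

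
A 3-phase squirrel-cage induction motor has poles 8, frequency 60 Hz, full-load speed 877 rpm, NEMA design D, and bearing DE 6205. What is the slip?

2.56 %

n_s = 120f/p = 120×60/8 = 900 rpm
s = (n_s − n)/n_s = (900 − 877)/900 = 0.0256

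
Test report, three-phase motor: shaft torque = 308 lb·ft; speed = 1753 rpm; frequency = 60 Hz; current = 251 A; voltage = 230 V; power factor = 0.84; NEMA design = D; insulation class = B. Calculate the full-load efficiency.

τ = 308 lb·ft × 1.356 = 417.6 N·m
ω = 2π × 1753/60 = 183.6 rad/s; P_out = τω = 417.6 × 183.6 = 76671 W
P_in = √3·V_L·I_L·cosφ = 1.732 × 230 × 251 × 0.84 = 83990 W
η = P_out / P_in = 76671 / 83990 = 0.913 = 91.3%

91.3 %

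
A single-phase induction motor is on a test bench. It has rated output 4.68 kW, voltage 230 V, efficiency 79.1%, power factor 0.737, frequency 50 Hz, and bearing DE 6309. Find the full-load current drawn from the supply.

P_out = 4.68 kW = 4680 W
P_in = P_out / η = 4680 / 0.791 = 5917 W
I = P_in / (V·cosφ) = 5917 / (230 × 0.737) = 34.9 A

34.9 A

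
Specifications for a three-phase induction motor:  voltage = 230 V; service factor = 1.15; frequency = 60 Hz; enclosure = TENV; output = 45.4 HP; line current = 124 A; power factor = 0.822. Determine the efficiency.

83.4 %

P_out = 45.4 × 746 = 33868 W
P_in = √3·V_L·I_L·cosφ = 1.732 × 230 × 124 × 0.822 = 40604 W
η = P_out / P_in = 33868 / 40604 = 0.834 = 83.4%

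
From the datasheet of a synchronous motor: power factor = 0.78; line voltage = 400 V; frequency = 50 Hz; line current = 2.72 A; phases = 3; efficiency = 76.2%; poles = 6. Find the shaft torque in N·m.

P_in = √3·V·I·cosφ = 1.732 × 400 × 2.72 × 0.78 = 1470 W
P_out = η·P_in = 0.762 × 1470 = 1120 W
n = n_s = 120×50/6 = 1000 rpm (synchronous)
ω = 2π×1000/60 = 104.7 rad/s
τ = P_out/ω = 1120/104.7 = 10.7 N·m

10.7 N·m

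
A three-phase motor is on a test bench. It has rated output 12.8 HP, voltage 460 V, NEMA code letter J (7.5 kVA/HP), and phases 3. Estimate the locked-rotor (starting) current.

S_LR = 7.5 × 12.8 = 96 kVA
I_LR = S_LR/(√3·V_L) = 96000/(1.732×460) = 120 A

120 A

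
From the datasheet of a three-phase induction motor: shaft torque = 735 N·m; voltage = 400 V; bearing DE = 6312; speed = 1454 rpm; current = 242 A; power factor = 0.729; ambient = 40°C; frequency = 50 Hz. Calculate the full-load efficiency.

91.6 %

ω = 2π × 1454/60 = 152.3 rad/s; P_out = τω = 735 × 152.3 = 111941 W
P_in = √3·V_L·I_L·cosφ = 1.732 × 400 × 242 × 0.729 = 122222 W
η = P_out / P_in = 111941 / 122222 = 0.916 = 91.6%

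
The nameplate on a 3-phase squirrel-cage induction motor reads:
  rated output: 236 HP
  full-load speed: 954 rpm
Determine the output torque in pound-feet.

P_out = 236 × 746 = 176056 W
ω = 2π × 954/60 = 99.9 rad/s
τ = P_out/ω = 176056/99.9 = 1762 N·m
In lb·ft: 1762/1.356 = 1300 lb·ft

1300 lb·ft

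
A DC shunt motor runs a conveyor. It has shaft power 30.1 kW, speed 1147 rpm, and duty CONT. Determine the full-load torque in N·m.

ω = 2π × 1147/60 = 120.1 rad/s
τ = P/ω = 30100/120.1 = 251 N·m

251 N·m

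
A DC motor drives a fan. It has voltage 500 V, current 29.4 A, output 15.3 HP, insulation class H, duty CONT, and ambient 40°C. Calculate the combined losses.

3290 W

P_in = V·I = 500×29.4 = 14700 W
P_out = 15.3×746 = 11414 W
Losses = P_in − P_out = 14700 − 11414 = 3286 W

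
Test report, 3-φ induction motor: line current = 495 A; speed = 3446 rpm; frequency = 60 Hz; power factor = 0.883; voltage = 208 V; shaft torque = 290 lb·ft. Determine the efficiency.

90.1 %

τ = 290 lb·ft × 1.356 = 393.2 N·m
ω = 2π × 3446/60 = 360.9 rad/s; P_out = τω = 393.2 × 360.9 = 141906 W
P_in = √3·V_L·I_L·cosφ = 1.732 × 208 × 495 × 0.883 = 157462 W
η = P_out / P_in = 141906 / 157462 = 0.901 = 90.1%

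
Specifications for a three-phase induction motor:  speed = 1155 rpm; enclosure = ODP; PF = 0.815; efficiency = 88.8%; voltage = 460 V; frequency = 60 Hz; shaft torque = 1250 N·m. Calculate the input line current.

ω = 2π×1155/60 = 121 rad/s; P_out = τω = 1250 × 121 = 151250 W
P_in = P_out / η = 151250 / 0.888 = 170327 W
I_L = P_in / (√3·V_L·cosφ) = 170327 / (1.732 × 460 × 0.815) = 262 A

262 A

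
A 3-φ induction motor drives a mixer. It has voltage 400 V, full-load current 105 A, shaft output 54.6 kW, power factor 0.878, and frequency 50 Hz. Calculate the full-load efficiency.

P_out = 54.6 kW = 54600 W
P_in = √3·V_L·I_L·cosφ = 1.732 × 400 × 105 × 0.878 = 63869 W
η = P_out / P_in = 54600 / 63869 = 0.855 = 85.5%

85.5 %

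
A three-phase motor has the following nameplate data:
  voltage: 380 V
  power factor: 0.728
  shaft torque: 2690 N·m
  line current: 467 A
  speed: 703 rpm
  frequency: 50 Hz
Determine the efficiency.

88.5 %

ω = 2π × 703/60 = 73.62 rad/s; P_out = τω = 2690 × 73.62 = 198038 W
P_in = √3·V_L·I_L·cosφ = 1.732 × 380 × 467 × 0.728 = 223759 W
η = P_out / P_in = 198038 / 223759 = 0.885 = 88.5%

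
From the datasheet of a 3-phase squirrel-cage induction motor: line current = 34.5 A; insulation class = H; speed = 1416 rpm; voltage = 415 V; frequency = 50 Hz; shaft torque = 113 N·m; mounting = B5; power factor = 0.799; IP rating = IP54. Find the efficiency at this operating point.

84.6 %

ω = 2π × 1416/60 = 148.3 rad/s; P_out = τω = 113 × 148.3 = 16758 W
P_in = √3·V_L·I_L·cosφ = 1.732 × 415 × 34.5 × 0.799 = 19814 W
η = P_out / P_in = 16758 / 19814 = 0.846 = 84.6%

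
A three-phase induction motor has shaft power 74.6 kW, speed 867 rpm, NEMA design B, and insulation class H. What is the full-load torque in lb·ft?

606 lb·ft

ω = 2π × 867/60 = 90.79 rad/s
τ = P/ω = 74600/90.79 = 821.7 N·m
In lb·ft: 821.7/1.356 = 606 lb·ft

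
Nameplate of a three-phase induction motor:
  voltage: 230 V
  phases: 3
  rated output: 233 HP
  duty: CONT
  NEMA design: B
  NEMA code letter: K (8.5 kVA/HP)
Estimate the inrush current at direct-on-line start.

4970 A

S_LR = 8.5 × 233 = 1980.5 kVA
I_LR = S_LR/(√3·V_L) = 1980500/(1.732×230) = 4970 A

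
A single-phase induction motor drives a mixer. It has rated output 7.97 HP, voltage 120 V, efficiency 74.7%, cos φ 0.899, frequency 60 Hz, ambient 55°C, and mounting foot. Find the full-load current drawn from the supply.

P_out = 7.97 × 746 = 5946 W
P_in = P_out / η = 5946 / 0.747 = 7960 W
I = P_in / (V·cosφ) = 7960 / (120 × 0.899) = 73.8 A

73.8 A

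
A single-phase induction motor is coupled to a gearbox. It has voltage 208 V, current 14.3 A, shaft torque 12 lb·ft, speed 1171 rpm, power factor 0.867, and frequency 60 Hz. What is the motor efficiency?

τ = 12 lb·ft × 1.356 = 16.27 N·m
ω = 2π × 1171/60 = 122.6 rad/s; P_out = τω = 16.27 × 122.6 = 1995 W
P_in = V·I·cosφ = 208 × 14.3 × 0.867 = 2579 W
η = P_out / P_in = 1995 / 2579 = 0.774 = 77.4%

77.4 %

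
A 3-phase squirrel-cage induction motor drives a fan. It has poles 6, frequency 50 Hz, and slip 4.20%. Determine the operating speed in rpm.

958 rpm

n_s = 120f/p = 120×50/6 = 1000 rpm
n = n_s(1 − s) = 1000 × (1 − 0.042) = 958 rpm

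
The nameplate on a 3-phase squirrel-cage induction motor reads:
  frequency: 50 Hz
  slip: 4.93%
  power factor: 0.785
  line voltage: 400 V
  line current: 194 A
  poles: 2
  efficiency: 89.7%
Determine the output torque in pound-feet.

P_in = √3·V·I·cosφ = 1.732 × 400 × 194 × 0.785 = 105507 W
P_out = η·P_in = 0.897 × 105507 = 94640 W
n_s = 120×50/2 = 3000 rpm; n = 3000×(1−0.0493) = 2852 rpm
ω = 2π×2852/60 = 298.7 rad/s
τ = P_out/ω = 94640/298.7 = 316.8 N·m
In lb·ft: 316.8/1.356 = 234 lb·ft

234 lb·ft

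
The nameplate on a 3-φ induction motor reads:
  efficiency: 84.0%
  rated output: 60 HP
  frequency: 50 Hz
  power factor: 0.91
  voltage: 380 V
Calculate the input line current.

89 A

P_out = 60 × 746 = 44760 W
P_in = P_out / η = 44760 / 0.840 = 53286 W
I_L = P_in / (√3·V_L·cosφ) = 53286 / (1.732 × 380 × 0.91) = 89 A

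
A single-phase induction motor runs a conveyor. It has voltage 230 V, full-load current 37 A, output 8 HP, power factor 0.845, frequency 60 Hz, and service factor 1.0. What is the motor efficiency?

P_out = 8 × 746 = 5968 W
P_in = V·I·cosφ = 230 × 37 × 0.845 = 7191 W
η = P_out / P_in = 5968 / 7191 = 0.830 = 83.0%

83.0 %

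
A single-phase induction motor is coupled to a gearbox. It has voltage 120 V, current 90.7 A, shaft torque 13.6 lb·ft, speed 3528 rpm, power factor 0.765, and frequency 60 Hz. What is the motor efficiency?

81.8 %

τ = 13.6 lb·ft × 1.356 = 18.44 N·m
ω = 2π × 3528/60 = 369.5 rad/s; P_out = τω = 18.44 × 369.5 = 6814 W
P_in = V·I·cosφ = 120 × 90.7 × 0.765 = 8326 W
η = P_out / P_in = 6814 / 8326 = 0.818 = 81.8%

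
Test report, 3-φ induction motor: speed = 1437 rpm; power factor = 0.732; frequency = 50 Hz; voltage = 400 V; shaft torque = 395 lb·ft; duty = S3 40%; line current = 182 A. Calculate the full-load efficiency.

τ = 395 lb·ft × 1.356 = 535.6 N·m
ω = 2π × 1437/60 = 150.5 rad/s; P_out = τω = 535.6 × 150.5 = 80608 W
P_in = √3·V_L·I_L·cosφ = 1.732 × 400 × 182 × 0.732 = 92298 W
η = P_out / P_in = 80608 / 92298 = 0.873 = 87.3%

87.3 %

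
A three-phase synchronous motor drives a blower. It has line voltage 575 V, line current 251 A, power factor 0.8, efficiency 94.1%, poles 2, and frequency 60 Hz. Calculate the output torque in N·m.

499 N·m

P_in = √3·V·I·cosφ = 1.732 × 575 × 251 × 0.8 = 199977 W
P_out = η·P_in = 0.941 × 199977 = 188178 W
n = n_s = 120×60/2 = 3600 rpm (synchronous)
ω = 2π×3600/60 = 377 rad/s
τ = P_out/ω = 188178/377 = 499 N·m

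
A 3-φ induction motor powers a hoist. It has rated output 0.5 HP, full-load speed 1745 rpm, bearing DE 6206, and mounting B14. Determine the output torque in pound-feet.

P_out = 0.5 × 746 = 373 W
ω = 2π × 1745/60 = 182.7 rad/s
τ = P_out/ω = 373/182.7 = 2.042 N·m
In lb·ft: 2.042/1.356 = 1.51 lb·ft

1.51 lb·ft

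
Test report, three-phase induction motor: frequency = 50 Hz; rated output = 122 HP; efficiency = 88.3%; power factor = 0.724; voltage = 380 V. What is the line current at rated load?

P_out = 122 × 746 = 91012 W
P_in = P_out / η = 91012 / 0.883 = 103071 W
I_L = P_in / (√3·V_L·cosφ) = 103071 / (1.732 × 380 × 0.724) = 216 A

216 A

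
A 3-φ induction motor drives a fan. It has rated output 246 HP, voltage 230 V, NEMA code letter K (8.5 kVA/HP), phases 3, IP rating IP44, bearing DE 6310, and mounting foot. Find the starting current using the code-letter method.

5250 A

S_LR = 8.5 × 246 = 2091 kVA
I_LR = S_LR/(√3·V_L) = 2091000/(1.732×230) = 5250 A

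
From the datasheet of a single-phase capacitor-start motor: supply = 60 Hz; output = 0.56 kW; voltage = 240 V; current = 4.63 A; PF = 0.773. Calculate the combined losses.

299 W

P_in = V·I·cosφ = 240×4.63×0.773 = 859 W
P_out = 560 W
Losses = P_in − P_out = 859 − 560 = 299 W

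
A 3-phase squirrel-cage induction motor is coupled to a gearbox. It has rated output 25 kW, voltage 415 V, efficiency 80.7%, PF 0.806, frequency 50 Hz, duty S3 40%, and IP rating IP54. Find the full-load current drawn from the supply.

P_out = 25 kW = 25000 W
P_in = P_out / η = 25000 / 0.807 = 30979 W
I_L = P_in / (√3·V_L·cosφ) = 30979 / (1.732 × 415 × 0.806) = 53.5 A

53.5 A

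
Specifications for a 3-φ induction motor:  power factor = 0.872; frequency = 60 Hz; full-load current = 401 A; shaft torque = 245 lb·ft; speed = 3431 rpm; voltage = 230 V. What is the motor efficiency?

τ = 245 lb·ft × 1.356 = 332.2 N·m
ω = 2π × 3431/60 = 359.3 rad/s; P_out = τω = 332.2 × 359.3 = 119359 W
P_in = √3·V_L·I_L·cosφ = 1.732 × 230 × 401 × 0.872 = 139295 W
η = P_out / P_in = 119359 / 139295 = 0.857 = 85.7%

85.7 %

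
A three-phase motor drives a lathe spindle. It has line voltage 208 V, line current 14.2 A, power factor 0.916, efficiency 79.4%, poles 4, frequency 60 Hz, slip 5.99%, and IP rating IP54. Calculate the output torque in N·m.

P_in = √3·V·I·cosφ = 1.732 × 208 × 14.2 × 0.916 = 4686 W
P_out = η·P_in = 0.794 × 4686 = 3721 W
n_s = 120×60/4 = 1800 rpm; n = 1800×(1−0.0599) = 1692 rpm
ω = 2π×1692/60 = 177.2 rad/s
τ = P_out/ω = 3721/177.2 = 21 N·m

21 N·m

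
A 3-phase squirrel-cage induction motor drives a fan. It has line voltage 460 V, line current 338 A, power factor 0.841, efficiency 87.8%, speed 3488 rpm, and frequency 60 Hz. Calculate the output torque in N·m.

P_in = √3·V·I·cosφ = 1.732 × 460 × 338 × 0.841 = 226474 W
P_out = η·P_in = 0.878 × 226474 = 198844 W
n = 3488 rpm
ω = 2π×3488/60 = 365.3 rad/s
τ = P_out/ω = 198844/365.3 = 544 N·m

544 N·m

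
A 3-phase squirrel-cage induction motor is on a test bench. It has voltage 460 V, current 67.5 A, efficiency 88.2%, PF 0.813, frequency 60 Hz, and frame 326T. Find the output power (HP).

51.7 HP

P_in = √3·V·I·cosφ = 1.732 × 460 × 67.5 × 0.813 = 43722 W
P_out = η·P_in = 0.882 × 43722 = 38563 W
= 38563/746 = 51.7 HP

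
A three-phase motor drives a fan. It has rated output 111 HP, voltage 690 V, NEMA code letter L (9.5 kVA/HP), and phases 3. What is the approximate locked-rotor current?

882 A

S_LR = 9.5 × 111 = 1054.5 kVA
I_LR = S_LR/(√3·V_L) = 1054500/(1.732×690) = 882 A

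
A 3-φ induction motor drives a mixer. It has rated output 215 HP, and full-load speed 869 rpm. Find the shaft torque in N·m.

1760 N·m

P_out = 215 × 746 = 160390 W
ω = 2π × 869/60 = 91 rad/s
τ = P_out/ω = 160390/91 = 1760 N·m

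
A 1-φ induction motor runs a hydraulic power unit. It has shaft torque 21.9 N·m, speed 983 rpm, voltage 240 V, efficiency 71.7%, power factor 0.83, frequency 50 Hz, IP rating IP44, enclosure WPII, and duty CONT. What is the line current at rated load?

ω = 2π×983/60 = 102.9 rad/s; P_out = τω = 21.9 × 102.9 = 2254 W
P_in = P_out / η = 2254 / 0.717 = 3144 W
I = P_in / (V·cosφ) = 3144 / (240 × 0.83) = 15.8 A

15.8 A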